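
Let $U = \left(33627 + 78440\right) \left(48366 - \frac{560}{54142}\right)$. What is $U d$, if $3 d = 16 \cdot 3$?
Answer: $\frac{2347697331588832}{27071} \approx 8.6724 \cdot 10^{10}$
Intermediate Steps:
$U = \frac{146731083224302}{27071}$ ($U = 112067 \left(48366 - \frac{280}{27071}\right) = 112067 \cdot \frac{1309315706}{27071} = \frac{146731083224302}{27071} \approx 5.4202 \cdot 10^{9}$)
$d = 16$ ($d = \frac{16 \cdot 3}{3} = \frac{1}{3} \cdot 48 = 16$)
$U d = \frac{146731083224302}{27071} \cdot 16 = \frac{2347697331588832}{27071}$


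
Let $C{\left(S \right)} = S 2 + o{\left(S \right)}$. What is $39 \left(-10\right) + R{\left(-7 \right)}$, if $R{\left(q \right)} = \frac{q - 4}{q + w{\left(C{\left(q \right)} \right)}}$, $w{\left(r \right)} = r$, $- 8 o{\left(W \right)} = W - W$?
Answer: $- \frac{8179}{21} \approx -389.48$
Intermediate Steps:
$o{\left(W \right)} = 0$ ($o{\left(W \right)} = - \frac{W - W}{8} = \left(- \frac{1}{8}\right) 0 = 0$)
$C{\left(S \right)} = 2 S$ ($C{\left(S \right)} = S 2 + 0 = 2 S + 0 = 2 S$)
$R{\left(q \right)} = \frac{-4 + q}{3 q}$ ($R{\left(q \right)} = \frac{q - 4}{q + 2 q} = \frac{-4 + q}{3 q}$)
$39 \left(-10\right) + R{\left(-7 \right)} = 39 \left(-10\right) + \frac{-4 - 7}{3 \left(-7\right)} = -390 + \frac{1}{3} \left(- \frac{1}{7}\right) \left(-11\right) = -390 + \frac{11}{21} = - \frac{8179}{21}$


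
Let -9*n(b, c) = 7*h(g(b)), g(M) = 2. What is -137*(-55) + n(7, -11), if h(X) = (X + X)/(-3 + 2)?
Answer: 67843/9 ≈ 7538.1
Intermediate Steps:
h(X) = -2*X (h(X) = (2*X)/(-1) = (2*X)*(-1) = -2*X)
n(b, c) = 28/9 (n(b, c) = -7*(-2*2)/9 = -7*(-4)/9 = -1/9*(-28) = 28/9)
-137*(-55) + n(7, -11) = -137*(-55) + 28/9 = 7535 + 28/9 = 67843/9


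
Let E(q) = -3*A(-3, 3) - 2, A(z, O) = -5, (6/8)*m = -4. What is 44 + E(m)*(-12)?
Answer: -112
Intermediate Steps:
m = -16/3 (m = (4/3)*(-4) = -16/3 ≈ -5.3333)
E(q) = 13 (E(q) = -3*(-5) - 2 = 15 - 2 = 13)
44 + E(m)*(-12) = 44 + 13*(-12) = 44 - 156 = -112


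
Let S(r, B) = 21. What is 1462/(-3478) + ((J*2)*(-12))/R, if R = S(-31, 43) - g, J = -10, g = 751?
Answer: -95099/126947 ≈ -0.74912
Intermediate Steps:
R = -730 (R = 21 - 1*751 = 21 - 751 = -730)
1462/(-3478) + ((J*2)*(-12))/R = 1462/(-3478) + (-10*2*(-12))/(-730) = 1462*(-1/3478) - 20*(-12)*(-1/730) = -731/1739 + 240*(-1/730) = -731/1739 - 24/73 = -95099/126947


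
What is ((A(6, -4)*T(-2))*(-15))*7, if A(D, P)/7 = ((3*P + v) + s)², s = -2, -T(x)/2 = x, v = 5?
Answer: -238140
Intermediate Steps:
T(x) = -2*x
A(D, P) = 7*(3 + 3*P)² (A(D, P) = 7*((3*P + 5) - 2)² = 7*((5 + 3*P) - 2)² = 7*(3 + 3*P)²)
((A(6, -4)*T(-2))*(-15))*7 = (((63*(1 - 4)²)*(-2*(-2)))*(-15))*7 = (((63*(-3)²)*4)*(-15))*7 = (((63*9)*4)*(-15))*7 = ((567*4)*(-15))*7 = (2268*(-15))*7 = -34020*7 = -238140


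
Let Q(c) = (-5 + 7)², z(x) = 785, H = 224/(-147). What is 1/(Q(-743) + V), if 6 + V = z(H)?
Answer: 1/783 ≈ 0.0012771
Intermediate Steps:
H = -32/21 (H = 224*(-1/147) = -32/21 ≈ -1.5238)
V = 779 (V = -6 + 785 = 779)
Q(c) = 4 (Q(c) = 2² = 4)
1/(Q(-743) + V) = 1/(4 + 779) = 1/783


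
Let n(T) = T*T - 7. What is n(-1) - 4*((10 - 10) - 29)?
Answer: 110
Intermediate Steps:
n(T) = -7 + T² (n(T) = T² - 7 = -7 + T²)
n(-1) - 4*((10 - 10) - 29) = (-7 + (-1)²) - 4*((10 - 10) - 29) = (-7 + 1) - 4*(0 - 29) = -6 - 4*(-29) = -6 + 116 = 110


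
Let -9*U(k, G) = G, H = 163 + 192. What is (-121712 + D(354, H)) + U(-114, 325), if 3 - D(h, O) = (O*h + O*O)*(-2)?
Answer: 3434804/9 ≈ 3.8165e+5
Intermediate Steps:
H = 355
D(h, O) = 3 + 2*O² + 2*O*h (D(h, O) = 3 - (O*h + O*O)*(-2) = 3 - (O*h + O²)*(-2) = 3 - (O² + O*h)*(-2) = 3 - (-2*O² - 2*O*h) = 3 + (2*O² + 2*O*h) = 3 + 2*O² + 2*O*h)
U(k, G) = -G/9
(-121712 + D(354, H)) + U(-114, 325) = (-121712 + (3 + 2*355² + 2*355*354)) - ⅑*325 = (-121712 + (3 + 2*126025 + 251340)) - 325/9 = (-121712 + (3 + 252050 + 251340)) - 325/9 = (-121712 + 503393) - 325/9 = 381681 - 325/9 = 3434804/9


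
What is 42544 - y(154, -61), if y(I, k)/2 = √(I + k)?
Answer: 42544 - 2*√93 ≈ 42525.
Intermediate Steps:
y(I, k) = 2*√(I + k)
42544 - y(154, -61) = 42544 - 2*√(154 - 61) = 42544 - 2*√93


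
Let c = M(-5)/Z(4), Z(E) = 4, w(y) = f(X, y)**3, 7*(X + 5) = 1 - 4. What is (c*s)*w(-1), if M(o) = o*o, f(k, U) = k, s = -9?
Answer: 3086550/343 ≈ 8998.7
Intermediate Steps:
X = -38/7 (X = -5 + (1 - 4)/7 = -5 + (1/7)*(-3) = -5 - 3/7 = -38/7 ≈ -5.4286)
w(y) = -54872/343 (w(y) = (-38/7)**3 = -54872/343)
M(o) = o**2
c = 25/4 (c = (-5)**2/4 = 25*(1/4) = 25/4 ≈ 6.2500)
(c*s)*w(-1) = ((25/4)*(-9))*(-54872/343) = -225/4*(-54872/343) = 3086550/343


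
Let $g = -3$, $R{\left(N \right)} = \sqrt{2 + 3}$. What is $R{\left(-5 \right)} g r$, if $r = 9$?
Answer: $- 27 \sqrt{5} \approx -60.374$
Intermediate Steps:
$R{\left(N \right)} = \sqrt{5}$
$R{\left(-5 \right)} g r = \sqrt{5} \left(-3\right) 9 = - 3 \sqrt{5} \cdot 9 = - 27 \sqrt{5}$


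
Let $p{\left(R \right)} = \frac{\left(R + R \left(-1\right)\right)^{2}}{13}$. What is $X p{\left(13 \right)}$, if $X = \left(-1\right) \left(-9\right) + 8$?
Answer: $0$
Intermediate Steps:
$p{\left(R \right)} = 0$ ($p{\left(R \right)} = \left(R - R\right)^{2} \cdot \frac{1}{13} = 0^{2} \cdot \frac{1}{13} = 0 \cdot \frac{1}{13} = 0$)
$X = 17$ ($X = 9 + 8 = 17$)
$X p{\left(13 \right)} = 17 \cdot 0 = 0$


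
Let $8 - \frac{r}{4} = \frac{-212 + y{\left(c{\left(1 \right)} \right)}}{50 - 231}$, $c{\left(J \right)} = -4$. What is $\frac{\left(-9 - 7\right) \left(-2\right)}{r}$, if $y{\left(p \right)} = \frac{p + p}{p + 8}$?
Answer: $\frac{724}{617} \approx 1.1734$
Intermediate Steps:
$y{\left(p \right)} = \frac{2 p}{8 + p}$
$r = \frac{4936}{181}$ ($r = 32 - 4 \frac{-212 + 2 \left(-4\right) \frac{1}{8 - 4}}{50 - 231} = 32 - 4 \frac{-212 + 2 \left(-4\right) \frac{1}{4}}{-181} = 32 - 4 \left(-212 + 2 \left(-4\right) \frac{1}{4}\right) \left(- \frac{1}{181}\right) = 32 - 4 \left(-212 - 2\right) \left(- \frac{1}{181}\right) = 32 - 4 \left(\left(-214\right) \left(- \frac{1}{181}\right)\right) = 32 - \frac{856}{181} = \frac{4936}{181} \approx 27.271$)
$\frac{\left(-9 - 7\right) \left(-2\right)}{r} = \frac{\left(-9 - 7\right) \left(-2\right)}{\frac{4936}{181}} = \left(-16\right) \left(-2\right) \frac{181}{4936} = 32 \cdot \frac{181}{4936} = \frac{724}{617}$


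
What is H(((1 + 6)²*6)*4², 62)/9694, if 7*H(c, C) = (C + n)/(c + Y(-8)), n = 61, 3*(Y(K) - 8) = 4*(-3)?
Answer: 123/319475464 ≈ 3.8501e-7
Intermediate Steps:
Y(K) = 4 (Y(K) = 8 + (4*(-3))/3 = 8 + (⅓)*(-12) = 8 - 4 = 4)
H(c, C) = (61 + C)/(7*(4 + c)) (H(c, C) = ((C + 61)/(c + 4))/7 = ((61 + C)/(4 + c))/7 = (61 + C)/(7*(4 + c)))
H(((1 + 6)²*6)*4², 62)/9694 = ((61 + 62)/(7*(4 + ((1 + 6)²*6)*4²)))/9694 = ((⅐)*123/(4 + (7²*6)*16))*(1/9694) = ((⅐)*123/(4 + (49*6)*16))*(1/9694) = ((⅐)*123/(4 + 294*16))*(1/9694) = ((⅐)*123/(4 + 4704))*(1/9694) = ((⅐)*123/4708)*(1/9694) = ((⅐)*(1/4708)*123)*(1/9694) = (123/32956)*(1/9694) = 123/319475464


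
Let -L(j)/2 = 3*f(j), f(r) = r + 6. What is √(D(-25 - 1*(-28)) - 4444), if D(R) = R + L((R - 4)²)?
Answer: I*√4483 ≈ 66.955*I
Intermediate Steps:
f(r) = 6 + r
L(j) = -36 - 6*j (L(j) = -6*(6 + j) = -2*(18 + 3*j) = -36 - 6*j)
D(R) = -36 + R - 6*(-4 + R)² (D(R) = R + (-36 - 6*(R - 4)²) = R + (-36 - 6*(-4 + R)²) = -36 + R - 6*(-4 + R)²)
√(D(-25 - 1*(-28)) - 4444) = √((-36 + (-25 - 1*(-28)) - 6*(-4 + (-25 - 1*(-28)))²) - 4444) = √((-36 + (-25 + 28) - 6*(-4 + (-25 + 28))²) - 4444) = √((-36 + 3 - 6*(-4 + 3)²) - 4444) = √((-36 + 3 - 6*(-1)²) - 4444) = √((-36 + 3 - 6*1) - 4444) = √((-36 + 3 - 6) - 4444) = √(-39 - 4444) = √(-4483) = I*√4483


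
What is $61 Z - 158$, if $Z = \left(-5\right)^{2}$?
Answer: $1367$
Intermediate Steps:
$Z = 25$
$61 Z - 158 = 61 \cdot 25 - 158 = 1525 - 158 = 1367$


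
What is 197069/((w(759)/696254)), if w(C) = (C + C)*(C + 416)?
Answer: 68605039763/891825 ≈ 76927.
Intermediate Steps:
w(C) = 2*C*(416 + C) (w(C) = (2*C)*(416 + C) = 2*C*(416 + C))
197069/((w(759)/696254)) = 197069/(((2*759*(416 + 759))/696254)) = 197069/(((2*759*1175)*(1/696254))) = 197069/((1783650*(1/696254))) = 197069/(891825/348127) = 197069*(348127/891825) = 68605039763/891825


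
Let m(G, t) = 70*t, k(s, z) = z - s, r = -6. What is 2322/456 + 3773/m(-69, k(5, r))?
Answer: 73/380 ≈ 0.19211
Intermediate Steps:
2322/456 + 3773/m(-69, k(5, r)) = 2322/456 + 3773/((70*(-6 - 1*5))) = 2322*(1/456) + 3773/((70*(-6 - 5))) = 387/76 + 3773/((70*(-11))) = 387/76 + 3773/(-770) = 387/76 + 3773*(-1/770) = 387/76 - 49/10 = 73/380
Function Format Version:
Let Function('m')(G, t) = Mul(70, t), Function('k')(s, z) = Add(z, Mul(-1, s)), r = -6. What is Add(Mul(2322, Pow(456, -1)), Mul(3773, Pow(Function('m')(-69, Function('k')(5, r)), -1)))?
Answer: Rational(73, 380) ≈ 0.19211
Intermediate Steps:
Add(Mul(2322, Pow(456, -1)), Mul(3773, Pow(Function('m')(-69, Function('k')(5, r)), -1))) = Add(Mul(2322, Pow(456, -1)), Mul(3773, Pow(Mul(70, Add(-6, Mul(-1, 5))), -1))) = Add(Mul(2322, Rational(1, 456)), Mul(3773, Pow(Mul(70, Add(-6, -5)), -1))) = Add(Rational(387, 76), Mul(3773, Pow(Mul(70, -11), -1))) = Add(Rational(387, 76), Mul(3773, Pow(-770, -1))) = Add(Rational(387, 76), Mul(3773, Rational(-1, 770))) = Add(Rational(387, 76), Rational(-49, 10)) = Rational(73, 380)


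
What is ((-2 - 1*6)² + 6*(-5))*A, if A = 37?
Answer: 1258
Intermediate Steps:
((-2 - 1*6)² + 6*(-5))*A = ((-2 - 1*6)² + 6*(-5))*37 = ((-2 - 6)² - 30)*37 = ((-8)² - 30)*37 = (64 - 30)*37 = 34*37 = 1258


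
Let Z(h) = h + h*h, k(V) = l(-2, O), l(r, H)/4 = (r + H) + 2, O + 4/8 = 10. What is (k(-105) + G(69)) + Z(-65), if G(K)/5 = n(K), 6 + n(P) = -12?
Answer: 4108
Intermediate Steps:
n(P) = -18 (n(P) = -6 - 12 = -18)
O = 19/2 (O = -½ + 10 = 19/2 ≈ 9.5000)
l(r, H) = 8 + 4*H + 4*r (l(r, H) = 4*((r + H) + 2) = 4*((H + r) + 2) = 4*(2 + H + r) = 8 + 4*H + 4*r)
G(K) = -90 (G(K) = 5*(-18) = -90)
k(V) = 38 (k(V) = 8 + 4*(19/2) + 4*(-2) = 8 + 38 - 8 = 38)
Z(h) = h + h²
(k(-105) + G(69)) + Z(-65) = (38 - 90) - 65*(1 - 65) = -52 - 65*(-64) = -52 + 4160 = 4108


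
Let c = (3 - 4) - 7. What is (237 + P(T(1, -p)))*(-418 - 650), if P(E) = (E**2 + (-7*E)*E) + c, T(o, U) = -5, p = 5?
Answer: -84372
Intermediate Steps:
c = -8 (c = -1 - 7 = -8)
P(E) = -8 - 6*E**2 (P(E) = (E**2 + (-7*E)*E) - 8 = (E**2 - 7*E**2) - 8 = -6*E**2 - 8 = -8 - 6*E**2)
(237 + P(T(1, -p)))*(-418 - 650) = (237 + (-8 - 6*(-5)**2))*(-418 - 650) = (237 + (-8 - 6*25))*(-1068) = (237 + (-8 - 150))*(-1068) = (237 - 158)*(-1068) = 79*(-1068) = -84372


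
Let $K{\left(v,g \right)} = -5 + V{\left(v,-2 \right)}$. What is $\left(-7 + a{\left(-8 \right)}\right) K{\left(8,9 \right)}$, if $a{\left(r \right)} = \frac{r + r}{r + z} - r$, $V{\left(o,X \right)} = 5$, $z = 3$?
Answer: $0$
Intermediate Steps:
$K{\left(v,g \right)} = 0$ ($K{\left(v,g \right)} = -5 + 5 = 0$)
$a{\left(r \right)} = - r + \frac{2 r}{3 + r}$ ($a{\left(r \right)} = \frac{r + r}{r + 3} - r = \frac{2 r}{3 + r} - r = - r + \frac{2 r}{3 + r}$)
$\left(-7 + a{\left(-8 \right)}\right) K{\left(8,9 \right)} = \left(-7 - - \frac{8 \left(1 - 8\right)}{3 - 8}\right) 0 = \left(-7 - \left(-8\right) \frac{1}{-5} \left(-7\right)\right) 0 = \left(-7 - \left(-8\right) \left(- \frac{1}{5}\right) \left(-7\right)\right) 0 = \left(-7 + \frac{56}{5}\right) 0 = \frac{21}{5} \cdot 0 = 0$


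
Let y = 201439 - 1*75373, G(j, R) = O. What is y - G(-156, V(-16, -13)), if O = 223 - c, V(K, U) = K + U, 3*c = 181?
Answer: 377710/3 ≈ 1.2590e+5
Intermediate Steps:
c = 181/3 (c = (⅓)*181 = 181/3 ≈ 60.333)
O = 488/3 (O = 223 - 1*181/3 = 223 - 181/3 = 488/3 ≈ 162.67)
G(j, R) = 488/3
y = 126066 (y = 201439 - 75373 = 126066)
y - G(-156, V(-16, -13)) = 126066 - 1*488/3 = 126066 - 488/3 = 377710/3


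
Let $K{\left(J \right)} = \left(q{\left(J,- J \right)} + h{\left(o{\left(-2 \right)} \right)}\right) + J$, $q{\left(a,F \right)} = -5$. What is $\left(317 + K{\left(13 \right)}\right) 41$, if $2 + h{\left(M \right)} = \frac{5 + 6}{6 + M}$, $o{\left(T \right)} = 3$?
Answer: $\frac{119638}{9} \approx 13293.0$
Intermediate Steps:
$h{\left(M \right)} = -2 + \frac{11}{6 + M}$ ($h{\left(M \right)} = -2 + \frac{5 + 6}{6 + M} = -2 + \frac{11}{6 + M}$)
$K{\left(J \right)} = - \frac{52}{9} + J$ ($K{\left(J \right)} = \left(-5 + \frac{-1 - 6}{6 + 3}\right) + J = \left(-5 + \frac{-1 - 6}{9}\right) + J = \left(-5 + \frac{1}{9} \left(-7\right)\right) + J = \left(-5 - \frac{7}{9}\right) + J = - \frac{52}{9} + J$)
$\left(317 + K{\left(13 \right)}\right) 41 = \left(317 + \left(- \frac{52}{9} + 13\right)\right) 41 = \left(317 + \frac{65}{9}\right) 41 = \frac{2918}{9} \cdot 41 = \frac{119638}{9}$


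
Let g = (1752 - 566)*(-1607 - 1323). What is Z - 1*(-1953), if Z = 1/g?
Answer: 6786635939/3474980 ≈ 1953.0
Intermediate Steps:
g = -3474980 (g = 1186*(-2930) = -3474980)
Z = -1/3474980 (Z = 1/(-3474980) = -1/3474980 ≈ -2.8777e-7)
Z - 1*(-1953) = -1/3474980 - 1*(-1953) = -1/3474980 + 1953 = 6786635939/3474980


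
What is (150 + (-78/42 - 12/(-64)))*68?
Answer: 282421/28 ≈ 10086.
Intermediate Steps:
(150 + (-78/42 - 12/(-64)))*68 = (150 + (-78*1/42 - 12*(-1/64)))*68 = (150 + (-13/7 + 3/16))*68 = (150 - 187/112)*68 = (16613/112)*68 = 282421/28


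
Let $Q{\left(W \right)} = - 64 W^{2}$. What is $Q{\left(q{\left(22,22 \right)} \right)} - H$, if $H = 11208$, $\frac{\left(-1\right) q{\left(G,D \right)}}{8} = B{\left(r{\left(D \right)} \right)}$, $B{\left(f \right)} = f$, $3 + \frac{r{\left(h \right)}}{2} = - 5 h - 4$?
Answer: $-224291784$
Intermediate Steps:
$r{\left(h \right)} = -14 - 10 h$ ($r{\left(h \right)} = -6 + 2 \left(- 5 h - 4\right) = -6 + 2 \left(-4 - 5 h\right) = -6 - \left(8 + 10 h\right) = -14 - 10 h$)
$q{\left(G,D \right)} = 112 + 80 D$ ($q{\left(G,D \right)} = - 8 \left(-14 - 10 D\right) = 112 + 80 D$)
$Q{\left(q{\left(22,22 \right)} \right)} - H = - 64 \left(112 + 80 \cdot 22\right)^{2} - 11208 = - 64 \left(112 + 1760\right)^{2} - 11208 = - 64 \cdot 1872^{2} - 11208 = \left(-64\right) 3504384 - 11208 = -224280576 - 11208 = -224291784$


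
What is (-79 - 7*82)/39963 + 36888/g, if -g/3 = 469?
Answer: -70241615/2677521 ≈ -26.234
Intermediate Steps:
g = -1407 (g = -3*469 = -1407)
(-79 - 7*82)/39963 + 36888/g = (-79 - 7*82)/39963 + 36888/(-1407) = (-79 - 574)*(1/39963) + 36888*(-1/1407) = -653*1/39963 - 12296/469 = -653/39963 - 12296/469 = -70241615/2677521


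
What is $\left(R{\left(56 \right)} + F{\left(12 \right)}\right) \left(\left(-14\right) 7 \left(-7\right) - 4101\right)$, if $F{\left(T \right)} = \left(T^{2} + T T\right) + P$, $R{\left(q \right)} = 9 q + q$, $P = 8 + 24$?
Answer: $-3005200$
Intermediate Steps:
$P = 32$
$R{\left(q \right)} = 10 q$
$F{\left(T \right)} = 32 + 2 T^{2}$ ($F{\left(T \right)} = \left(T^{2} + T T\right) + 32 = \left(T^{2} + T^{2}\right) + 32 = 2 T^{2} + 32 = 32 + 2 T^{2}$)
$\left(R{\left(56 \right)} + F{\left(12 \right)}\right) \left(\left(-14\right) 7 \left(-7\right) - 4101\right) = \left(10 \cdot 56 + \left(32 + 2 \cdot 12^{2}\right)\right) \left(\left(-14\right) 7 \left(-7\right) - 4101\right) = \left(560 + \left(32 + 2 \cdot 144\right)\right) \left(\left(-98\right) \left(-7\right) - 4101\right) = \left(560 + \left(32 + 288\right)\right) \left(686 - 4101\right) = \left(560 + 320\right) \left(-3415\right) = 880 \left(-3415\right) = -3005200$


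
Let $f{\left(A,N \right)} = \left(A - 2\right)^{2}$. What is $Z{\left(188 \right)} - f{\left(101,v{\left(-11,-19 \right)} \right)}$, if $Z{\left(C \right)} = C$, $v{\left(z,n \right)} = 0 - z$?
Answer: $-9613$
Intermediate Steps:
$v{\left(z,n \right)} = - z$
$f{\left(A,N \right)} = \left(-2 + A\right)^{2}$
$Z{\left(188 \right)} - f{\left(101,v{\left(-11,-19 \right)} \right)} = 188 - \left(-2 + 101\right)^{2} = 188 - 99^{2} = 188 - 9801 = -9613$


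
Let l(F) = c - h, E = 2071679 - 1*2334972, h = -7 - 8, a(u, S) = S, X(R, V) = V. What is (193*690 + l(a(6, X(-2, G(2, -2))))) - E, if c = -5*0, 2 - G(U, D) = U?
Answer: 396478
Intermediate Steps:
G(U, D) = 2 - U
h = -15
c = 0
E = -263293 (E = 2071679 - 2334972 = -263293)
l(F) = 15 (l(F) = 0 - 1*(-15) = 0 + 15 = 15)
(193*690 + l(a(6, X(-2, G(2, -2))))) - E = (193*690 + 15) - 1*(-263293) = (133170 + 15) + 263293 = 133185 + 263293 = 396478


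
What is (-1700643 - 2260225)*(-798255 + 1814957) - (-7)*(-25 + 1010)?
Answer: -4027022410441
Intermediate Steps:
(-1700643 - 2260225)*(-798255 + 1814957) - (-7)*(-25 + 1010) = -3960868*1016702 - (-7)*985 = -4027022417336 - 1*(-6895) = -4027022417336 + 6895 = -4027022410441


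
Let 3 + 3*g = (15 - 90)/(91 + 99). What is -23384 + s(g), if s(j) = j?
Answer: -888635/38 ≈ -23385.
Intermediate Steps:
g = -43/38 (g = -1 + ((15 - 90)/(91 + 99))/3 = -1 + (-75/190)/3 = -1 + (-75*1/190)/3 = -1 + (⅓)*(-15/38) = -1 - 5/38 = -43/38 ≈ -1.1316)
-23384 + s(g) = -23384 - 43/38 = -888635/38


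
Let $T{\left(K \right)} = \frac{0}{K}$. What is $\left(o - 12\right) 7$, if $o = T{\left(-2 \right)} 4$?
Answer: $-84$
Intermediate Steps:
$T{\left(K \right)} = 0$
$o = 0$ ($o = 0 \cdot 4 = 0$)
$\left(o - 12\right) 7 = \left(0 - 12\right) 7 = \left(-12\right) 7 = -84$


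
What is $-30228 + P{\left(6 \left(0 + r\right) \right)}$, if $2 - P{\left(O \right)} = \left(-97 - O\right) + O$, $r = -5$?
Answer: $-30129$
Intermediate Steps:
$P{\left(O \right)} = 99$ ($P{\left(O \right)} = 2 - \left(\left(-97 - O\right) + O\right) = 2 - -97 = 2 + 97 = 99$)
$-30228 + P{\left(6 \left(0 + r\right) \right)} = -30228 + 99 = -30129$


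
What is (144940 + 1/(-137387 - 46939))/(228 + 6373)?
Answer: 26716210439/1216735926 ≈ 21.957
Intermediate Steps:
(144940 + 1/(-137387 - 46939))/(228 + 6373) = (144940 + 1/(-184326))/6601 = (144940 - 1/184326)*(1/6601) = (26716210439/184326)*(1/6601) = 26716210439/1216735926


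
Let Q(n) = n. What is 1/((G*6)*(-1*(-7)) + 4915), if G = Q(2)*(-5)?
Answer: 1/4495 ≈ 0.00022247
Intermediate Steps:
G = -10 (G = 2*(-5) = -10)
1/((G*6)*(-1*(-7)) + 4915) = 1/((-10*6)*(-1*(-7)) + 4915) = 1/(-60*7 + 4915) = 1/(-420 + 4915) = 1/4495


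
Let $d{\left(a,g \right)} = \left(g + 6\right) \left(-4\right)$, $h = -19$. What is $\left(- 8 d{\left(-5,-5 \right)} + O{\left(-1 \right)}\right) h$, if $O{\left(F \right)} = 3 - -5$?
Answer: $-760$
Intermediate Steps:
$O{\left(F \right)} = 8$ ($O{\left(F \right)} = 3 + 5 = 8$)
$d{\left(a,g \right)} = -24 - 4 g$ ($d{\left(a,g \right)} = \left(6 + g\right) \left(-4\right) = -24 - 4 g$)
$\left(- 8 d{\left(-5,-5 \right)} + O{\left(-1 \right)}\right) h = \left(- 8 \left(-24 - -20\right) + 8\right) \left(-19\right) = \left(- 8 \left(-24 + 20\right) + 8\right) \left(-19\right) = \left(\left(-8\right) \left(-4\right) + 8\right) \left(-19\right) = \left(32 + 8\right) \left(-19\right) = 40 \left(-19\right) = -760$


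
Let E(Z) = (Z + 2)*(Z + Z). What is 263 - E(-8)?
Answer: 167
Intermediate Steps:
E(Z) = 2*Z*(2 + Z) (E(Z) = (2 + Z)*(2*Z) = 2*Z*(2 + Z))
263 - E(-8) = 263 - 2*(-8)*(2 - 8) = 263 - 2*(-8)*(-6) = 263 - 1*96 = 263 - 96 = 167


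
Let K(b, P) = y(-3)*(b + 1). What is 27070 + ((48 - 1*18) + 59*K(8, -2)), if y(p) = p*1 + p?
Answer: 23914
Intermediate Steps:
y(p) = 2*p (y(p) = p + p = 2*p)
K(b, P) = -6 - 6*b (K(b, P) = (2*(-3))*(b + 1) = -6*(1 + b) = -6 - 6*b)
27070 + ((48 - 1*18) + 59*K(8, -2)) = 27070 + ((48 - 1*18) + 59*(-6 - 6*8)) = 27070 + ((48 - 18) + 59*(-6 - 48)) = 27070 + (30 + 59*(-54)) = 27070 + (30 - 3186) = 27070 - 3156 = 23914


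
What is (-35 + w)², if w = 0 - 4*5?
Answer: 3025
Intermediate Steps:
w = -20 (w = 0 - 20 = -20)
(-35 + w)² = (-35 - 20)² = (-55)² = 3025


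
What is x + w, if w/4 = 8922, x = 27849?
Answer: 63537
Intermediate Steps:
w = 35688 (w = 4*8922 = 35688)
x + w = 27849 + 35688 = 63537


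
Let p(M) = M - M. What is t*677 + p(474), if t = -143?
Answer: -96811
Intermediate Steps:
p(M) = 0
t*677 + p(474) = -143*677 + 0 = -96811 + 0 = -96811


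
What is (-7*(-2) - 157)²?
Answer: 20449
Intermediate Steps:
(-7*(-2) - 157)² = (14 - 157)² = (-143)² = 20449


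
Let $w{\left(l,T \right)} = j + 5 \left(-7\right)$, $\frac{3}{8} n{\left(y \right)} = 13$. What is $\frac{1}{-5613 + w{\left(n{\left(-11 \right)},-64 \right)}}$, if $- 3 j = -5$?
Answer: $- \frac{3}{16939} \approx -0.00017711$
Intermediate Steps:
$j = \frac{5}{3}$ ($j = \left(- \frac{1}{3}\right) \left(-5\right) = \frac{5}{3} \approx 1.6667$)
$n{\left(y \right)} = \frac{104}{3}$ ($n{\left(y \right)} = \frac{8}{3} \cdot 13 = \frac{104}{3}$)
$w{\left(l,T \right)} = - \frac{100}{3}$ ($w{\left(l,T \right)} = \frac{5}{3} + 5 \left(-7\right) = \frac{5}{3} - 35 = - \frac{100}{3}$)
$\frac{1}{-5613 + w{\left(n{\left(-11 \right)},-64 \right)}} = \frac{1}{-5613 - \frac{100}{3}} = \frac{1}{- \frac{16939}{3}} = - \frac{3}{16939}$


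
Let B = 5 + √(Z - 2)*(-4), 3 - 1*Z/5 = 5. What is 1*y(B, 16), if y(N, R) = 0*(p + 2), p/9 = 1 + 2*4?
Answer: 0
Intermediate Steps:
Z = -10 (Z = 15 - 5*5 = 15 - 25 = -10)
B = 5 - 8*I*√3 (B = 5 + √(-10 - 2)*(-4) = 5 + √(-12)*(-4) = 5 + (2*I*√3)*(-4) = 5 - 8*I*√3 ≈ 5.0 - 13.856*I)
p = 81 (p = 9*(1 + 2*4) = 9*(1 + 8) = 9*9 = 81)
y(N, R) = 0 (y(N, R) = 0*(81 + 2) = 0*83 = 0)
1*y(B, 16) = 1*0 = 0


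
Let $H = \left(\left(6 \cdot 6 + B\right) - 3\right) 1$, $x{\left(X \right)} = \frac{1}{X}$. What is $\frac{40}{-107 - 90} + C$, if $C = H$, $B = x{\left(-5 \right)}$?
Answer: $\frac{32108}{985} \approx 32.597$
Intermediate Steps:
$B = - \frac{1}{5}$ ($B = \frac{1}{-5} = - \frac{1}{5} \approx -0.2$)
$H = \frac{164}{5}$ ($H = \left(\left(6 \cdot 6 - \frac{1}{5}\right) - 3\right) 1 = \left(\left(36 - \frac{1}{5}\right) - 3\right) 1 = \left(\frac{179}{5} - 3\right) 1 = \frac{164}{5} \cdot 1 = \frac{164}{5} \approx 32.8$)
$C = \frac{164}{5} \approx 32.8$
$\frac{40}{-107 - 90} + C = \frac{40}{-107 - 90} + \frac{164}{5} = \frac{40}{-197} + \frac{164}{5} = 40 \left(- \frac{1}{197}\right) + \frac{164}{5} = - \frac{40}{197} + \frac{164}{5} = \frac{32108}{985}$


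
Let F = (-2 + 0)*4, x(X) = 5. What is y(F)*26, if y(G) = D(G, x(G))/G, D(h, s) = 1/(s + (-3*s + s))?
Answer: 13/20 ≈ 0.65000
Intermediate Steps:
F = -8 (F = -2*4 = -8)
D(h, s) = -1/s (D(h, s) = 1/(s - 2*s) = 1/(-s) = -1/s)
y(G) = -1/(5*G) (y(G) = (-1/5)/G = (-1*⅕)/G = -1/(5*G))
y(F)*26 = -⅕/(-8)*26 = -⅕*(-⅛)*26 = (1/40)*26 = 13/20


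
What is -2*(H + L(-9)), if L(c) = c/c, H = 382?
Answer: -766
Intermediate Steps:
L(c) = 1
-2*(H + L(-9)) = -2*(382 + 1) = -2*383 = -766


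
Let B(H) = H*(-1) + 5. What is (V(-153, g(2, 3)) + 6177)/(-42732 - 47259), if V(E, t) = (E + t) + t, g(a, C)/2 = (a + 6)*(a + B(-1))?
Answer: -6280/89991 ≈ -0.069785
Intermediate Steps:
B(H) = 5 - H (B(H) = -H + 5 = 5 - H)
g(a, C) = 2*(6 + a)² (g(a, C) = 2*((a + 6)*(a + (5 - 1*(-1)))) = 2*((6 + a)*(a + (5 + 1))) = 2*((6 + a)*(a + 6)) = 2*((6 + a)*(6 + a)) = 2*(6 + a)²)
V(E, t) = E + 2*t
(V(-153, g(2, 3)) + 6177)/(-42732 - 47259) = ((-153 + 2*(72 + 2*2² + 24*2)) + 6177)/(-42732 - 47259) = ((-153 + 2*(72 + 2*4 + 48)) + 6177)/(-89991) = ((-153 + 2*(72 + 8 + 48)) + 6177)*(-1/89991) = ((-153 + 2*128) + 6177)*(-1/89991) = ((-153 + 256) + 6177)*(-1/89991) = (103 + 6177)*(-1/89991) = 6280*(-1/89991) = -6280/89991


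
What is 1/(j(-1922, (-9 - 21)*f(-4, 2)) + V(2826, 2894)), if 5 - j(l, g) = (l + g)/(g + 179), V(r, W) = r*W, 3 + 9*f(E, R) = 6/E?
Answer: 194/1586621013 ≈ 1.2227e-7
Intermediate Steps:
f(E, R) = -⅓ + 2/(3*E) (f(E, R) = -⅓ + (6/E)/9 = -⅓ + 2/(3*E))
V(r, W) = W*r
j(l, g) = 5 - (g + l)/(179 + g) (j(l, g) = 5 - (l + g)/(g + 179) = 5 - (g + l)/(179 + g))
1/(j(-1922, (-9 - 21)*f(-4, 2)) + V(2826, 2894)) = 1/((895 - 1*(-1922) + 4*((-9 - 21)*((⅓)*(2 - 1*(-4))/(-4))))/(179 + (-9 - 21)*((⅓)*(2 - 1*(-4))/(-4))) + 2894*2826) = 1/((895 + 1922 + 4*(-10*(-1)*(2 + 4)/4))/(179 - 10*(-1)*(2 + 4)/4) + 8178444) = 1/((895 + 1922 + 4*(-10*(-1)*6/4))/(179 - 10*(-1)*6/4) + 8178444) = 1/((895 + 1922 + 4*(-30*(-½)))/(179 - 30*(-½)) + 8178444) = 1/((895 + 1922 + 4*15)/(179 + 15) + 8178444) = 1/((895 + 1922 + 60)/194 + 8178444) = 1/((1/194)*2877 + 8178444) = 1/(2877/194 + 8178444) = 1/(1586621013/194) = 194/1586621013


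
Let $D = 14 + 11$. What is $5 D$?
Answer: $125$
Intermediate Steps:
$D = 25$
$5 D = 5 \cdot 25 = 125$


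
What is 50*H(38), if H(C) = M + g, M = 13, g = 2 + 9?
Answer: 1200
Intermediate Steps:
g = 11
H(C) = 24 (H(C) = 13 + 11 = 24)
50*H(38) = 50*24 = 1200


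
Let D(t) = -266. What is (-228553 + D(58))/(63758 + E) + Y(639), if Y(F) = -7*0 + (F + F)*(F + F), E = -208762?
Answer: 236832941955/145004 ≈ 1.6333e+6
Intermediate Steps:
Y(F) = 4*F² (Y(F) = 0 + (2*F)*(2*F) = 0 + 4*F² = 4*F²)
(-228553 + D(58))/(63758 + E) + Y(639) = (-228553 - 266)/(63758 - 208762) + 4*639² = -228819/(-145004) + 4*408321 = -228819*(-1/145004) + 1633284 = 228819/145004 + 1633284 = 236832941955/145004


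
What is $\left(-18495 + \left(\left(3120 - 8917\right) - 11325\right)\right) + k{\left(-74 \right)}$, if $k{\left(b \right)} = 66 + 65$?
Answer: $-35486$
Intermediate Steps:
$k{\left(b \right)} = 131$
$\left(-18495 + \left(\left(3120 - 8917\right) - 11325\right)\right) + k{\left(-74 \right)} = \left(-18495 + \left(\left(3120 - 8917\right) - 11325\right)\right) + 131 = \left(-18495 - 17122\right) + 131 = -35617 + 131 = -35486$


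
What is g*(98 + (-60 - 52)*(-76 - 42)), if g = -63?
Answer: -838782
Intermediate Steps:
g*(98 + (-60 - 52)*(-76 - 42)) = -63*(98 + (-60 - 52)*(-76 - 42)) = -63*(98 - 112*(-118)) = -63*(98 + 13216) = -63*13314 = -838782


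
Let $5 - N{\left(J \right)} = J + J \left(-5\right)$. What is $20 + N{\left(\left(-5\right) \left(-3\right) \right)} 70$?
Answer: $4570$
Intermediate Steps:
$N{\left(J \right)} = 5 + 4 J$ ($N{\left(J \right)} = 5 - \left(J + J \left(-5\right)\right) = 5 - \left(J - 5 J\right) = 5 - - 4 J = 5 + 4 J$)
$20 + N{\left(\left(-5\right) \left(-3\right) \right)} 70 = 20 + \left(5 + 4 \left(\left(-5\right) \left(-3\right)\right)\right) 70 = 20 + \left(5 + 4 \cdot 15\right) 70 = 20 + \left(5 + 60\right) 70 = 20 + 65 \cdot 70 = 20 + 4550 = 4570$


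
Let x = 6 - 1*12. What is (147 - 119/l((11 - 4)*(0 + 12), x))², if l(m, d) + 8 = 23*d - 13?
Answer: 551874064/25281 ≈ 21830.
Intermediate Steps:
x = -6 (x = 6 - 12 = -6)
l(m, d) = -21 + 23*d (l(m, d) = -8 + (23*d - 13) = -8 + (-13 + 23*d) = -21 + 23*d)
(147 - 119/l((11 - 4)*(0 + 12), x))² = (147 - 119/(-21 + 23*(-6)))² = (147 - 119/(-21 - 138))² = (147 - 119/(-159))² = (147 - 119*(-1/159))² = (147 + 119/159)² = (23492/159)² = 551874064/25281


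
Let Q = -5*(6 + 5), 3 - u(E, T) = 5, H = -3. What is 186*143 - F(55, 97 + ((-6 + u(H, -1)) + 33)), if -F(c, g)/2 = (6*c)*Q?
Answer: -9702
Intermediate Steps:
u(E, T) = -2 (u(E, T) = 3 - 1*5 = 3 - 5 = -2)
Q = -55 (Q = -5*11 = -55)
F(c, g) = 660*c (F(c, g) = -2*6*c*(-55) = -(-660)*c = 660*c)
186*143 - F(55, 97 + ((-6 + u(H, -1)) + 33)) = 186*143 - 660*55 = 26598 - 1*36300 = 26598 - 36300 = -9702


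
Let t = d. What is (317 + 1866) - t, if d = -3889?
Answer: 6072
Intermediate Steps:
t = -3889
(317 + 1866) - t = (317 + 1866) - 1*(-3889) = 2183 + 3889 = 6072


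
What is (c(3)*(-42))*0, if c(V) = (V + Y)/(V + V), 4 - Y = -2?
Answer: 0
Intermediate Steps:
Y = 6 (Y = 4 - 1*(-2) = 4 + 2 = 6)
c(V) = (6 + V)/(2*V) (c(V) = (V + 6)/(V + V) = (6 + V)/((2*V)) = (6 + V)*(1/(2*V)) = (6 + V)/(2*V))
(c(3)*(-42))*0 = (((1/2)*(6 + 3)/3)*(-42))*0 = (((1/2)*(1/3)*9)*(-42))*0 = ((3/2)*(-42))*0 = -63*0 = 0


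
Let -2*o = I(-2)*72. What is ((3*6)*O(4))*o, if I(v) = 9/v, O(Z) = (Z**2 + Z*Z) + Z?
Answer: 104976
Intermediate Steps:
O(Z) = Z + 2*Z**2 (O(Z) = (Z**2 + Z**2) + Z = 2*Z**2 + Z = Z + 2*Z**2)
o = 162 (o = -9/(-2)*72/2 = -9*(-1/2)*72/2 = -(-9)*72/4 = -1/2*(-324) = 162)
((3*6)*O(4))*o = ((3*6)*(4*(1 + 2*4)))*162 = (18*(4*(1 + 8)))*162 = (18*(4*9))*162 = (18*36)*162 = 648*162 = 104976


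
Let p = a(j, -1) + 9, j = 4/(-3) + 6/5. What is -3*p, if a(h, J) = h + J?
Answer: -118/5 ≈ -23.600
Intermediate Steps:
j = -2/15 (j = 4*(-1/3) + 6*(1/5) = -4/3 + 6/5 = -2/15 ≈ -0.13333)
a(h, J) = J + h
p = 118/15 (p = (-1 - 2/15) + 9 = -17/15 + 9 = 118/15 ≈ 7.8667)
-3*p = -3*118/15 = -118/5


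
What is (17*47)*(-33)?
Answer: -26367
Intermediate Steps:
(17*47)*(-33) = 799*(-33) = -26367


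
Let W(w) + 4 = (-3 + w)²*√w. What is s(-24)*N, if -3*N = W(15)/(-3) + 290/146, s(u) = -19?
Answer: 13813/657 - 304*√15 ≈ -1156.4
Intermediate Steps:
W(w) = -4 + √w*(-3 + w)² (W(w) = -4 + (-3 + w)²*√w = -4 + √w*(-3 + w)²)
N = -727/657 + 16*√15 (N = -((-4 + √15*(-3 + 15)²)/(-3) + 290/146)/3 = -((-4 + √15*12²)*(-⅓) + 290*(1/146))/3 = -((-4 + √15*144)*(-⅓) + 145/73)/3 = -((-4 + 144*√15)*(-⅓) + 145/73)/3 = -((4/3 - 48*√15) + 145/73)/3 = -(727/219 - 48*√15)/3 = -727/657 + 16*√15 ≈ 60.861)
s(-24)*N = -19*(-727/657 + 16*√15) = 13813/657 - 304*√15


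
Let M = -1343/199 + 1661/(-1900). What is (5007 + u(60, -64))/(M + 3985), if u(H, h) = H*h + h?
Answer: 417044300/1503846261 ≈ 0.27732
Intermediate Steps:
u(H, h) = h + H*h
M = -2882239/378100 (M = -1343*1/199 + 1661*(-1/1900) = -1343/199 - 1661/1900 = -2882239/378100 ≈ -7.6230)
(5007 + u(60, -64))/(M + 3985) = (5007 - 64*(1 + 60))/(-2882239/378100 + 3985) = (5007 - 64*61)/(1503846261/378100) = (5007 - 3904)*(378100/1503846261) = 1103*(378100/1503846261) = 417044300/1503846261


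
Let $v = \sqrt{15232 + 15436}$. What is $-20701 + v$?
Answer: $-20701 + 2 \sqrt{7667} \approx -20526.0$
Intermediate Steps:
$v = 2 \sqrt{7667}$ ($v = \sqrt{30668} = 2 \sqrt{7667} \approx 175.12$)
$-20701 + v = -20701 + 2 \sqrt{7667}$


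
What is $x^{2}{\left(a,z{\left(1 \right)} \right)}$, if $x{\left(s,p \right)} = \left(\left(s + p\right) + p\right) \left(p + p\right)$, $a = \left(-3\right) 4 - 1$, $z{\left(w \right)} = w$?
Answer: $484$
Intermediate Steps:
$a = -13$ ($a = -12 - 1 = -13$)
$x{\left(s,p \right)} = 2 p \left(s + 2 p\right)$ ($x{\left(s,p \right)} = \left(\left(p + s\right) + p\right) 2 p = \left(s + 2 p\right) 2 p = 2 p \left(s + 2 p\right)$)
$x^{2}{\left(a,z{\left(1 \right)} \right)} = \left(2 \cdot 1 \left(-13 + 2 \cdot 1\right)\right)^{2} = \left(2 \cdot 1 \left(-13 + 2\right)\right)^{2} = \left(2 \cdot 1 \left(-11\right)\right)^{2} = \left(-22\right)^{2} = 484$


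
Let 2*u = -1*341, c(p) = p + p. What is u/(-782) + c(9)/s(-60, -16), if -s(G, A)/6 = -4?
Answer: 757/782 ≈ 0.96803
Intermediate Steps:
s(G, A) = 24 (s(G, A) = -6*(-4) = 24)
c(p) = 2*p
u = -341/2 (u = (-1*341)/2 = (1/2)*(-341) = -341/2 ≈ -170.50)
u/(-782) + c(9)/s(-60, -16) = -341/2/(-782) + (2*9)/24 = -341/2*(-1/782) + 18*(1/24) = 341/1564 + 3/4 = 757/782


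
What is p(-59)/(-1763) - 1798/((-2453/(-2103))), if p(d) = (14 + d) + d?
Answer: -6665989910/4324639 ≈ -1541.4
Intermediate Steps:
p(d) = 14 + 2*d
p(-59)/(-1763) - 1798/((-2453/(-2103))) = (14 + 2*(-59))/(-1763) - 1798/((-2453/(-2103))) = (14 - 118)*(-1/1763) - 1798/((-2453*(-1/2103))) = -104*(-1/1763) - 1798/2453/2103 = 104/1763 - 1798*2103/2453 = 104/1763 - 3781194/2453 = -6665989910/4324639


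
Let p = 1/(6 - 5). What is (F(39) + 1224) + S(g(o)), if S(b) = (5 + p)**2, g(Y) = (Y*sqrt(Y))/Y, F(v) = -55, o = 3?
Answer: 1205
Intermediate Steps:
p = 1 (p = 1/1 = 1)
g(Y) = sqrt(Y) (g(Y) = Y**(3/2)/Y = sqrt(Y))
S(b) = 36 (S(b) = (5 + 1)**2 = 6**2 = 36)
(F(39) + 1224) + S(g(o)) = (-55 + 1224) + 36 = 1169 + 36 = 1205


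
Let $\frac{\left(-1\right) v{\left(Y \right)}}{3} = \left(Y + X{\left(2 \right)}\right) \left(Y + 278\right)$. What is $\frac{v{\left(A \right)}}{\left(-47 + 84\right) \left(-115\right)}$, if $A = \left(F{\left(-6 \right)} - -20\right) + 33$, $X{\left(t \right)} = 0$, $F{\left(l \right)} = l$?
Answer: $\frac{9165}{851} \approx 10.77$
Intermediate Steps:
$A = 47$ ($A = \left(-6 - -20\right) + 33 = \left(-6 + 20\right) + 33 = 14 + 33 = 47$)
$v{\left(Y \right)} = - 3 Y \left(278 + Y\right)$ ($v{\left(Y \right)} = - 3 \left(Y + 0\right) \left(Y + 278\right) = - 3 Y \left(278 + Y\right)$)
$\frac{v{\left(A \right)}}{\left(-47 + 84\right) \left(-115\right)} = \frac{3 \cdot 47 \left(-278 - 47\right)}{\left(-47 + 84\right) \left(-115\right)} = \frac{3 \cdot 47 \left(-278 - 47\right)}{37 \left(-115\right)} = \frac{3 \cdot 47 \left(-325\right)}{-4255} = \left(-45825\right) \left(- \frac{1}{4255}\right) = \frac{9165}{851}$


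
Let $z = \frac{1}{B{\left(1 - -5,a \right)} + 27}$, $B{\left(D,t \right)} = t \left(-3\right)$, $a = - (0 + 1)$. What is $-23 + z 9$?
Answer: $- \frac{227}{10} \approx -22.7$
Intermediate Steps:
$a = -1$ ($a = \left(-1\right) 1 = -1$)
$B{\left(D,t \right)} = - 3 t$
$z = \frac{1}{30}$ ($z = \frac{1}{\left(-3\right) \left(-1\right) + 27} = \frac{1}{3 + 27} = \frac{1}{30} \approx 0.033333$)
$-23 + z 9 = -23 + \frac{1}{30} \cdot 9 = -23 + \frac{3}{10} = - \frac{227}{10}$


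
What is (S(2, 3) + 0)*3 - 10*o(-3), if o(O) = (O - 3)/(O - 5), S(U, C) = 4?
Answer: 9/2 ≈ 4.5000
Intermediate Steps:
o(O) = (-3 + O)/(-5 + O)
(S(2, 3) + 0)*3 - 10*o(-3) = (4 + 0)*3 - 10*(-3 - 3)/(-5 - 3) = 4*3 - 10*(-6)/(-8) = 12 - (-5)*(-6)/4 = 12 - 10*3/4 = 12 - 15/2 = 9/2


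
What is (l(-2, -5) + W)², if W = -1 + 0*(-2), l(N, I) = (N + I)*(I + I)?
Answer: 4761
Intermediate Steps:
l(N, I) = 2*I*(I + N) (l(N, I) = (I + N)*(2*I) = 2*I*(I + N))
W = -1 (W = -1 + 0 = -1)
(l(-2, -5) + W)² = (2*(-5)*(-5 - 2) - 1)² = (2*(-5)*(-7) - 1)² = (70 - 1)² = 69² = 4761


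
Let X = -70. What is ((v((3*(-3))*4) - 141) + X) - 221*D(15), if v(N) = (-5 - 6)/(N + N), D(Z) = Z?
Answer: -253861/72 ≈ -3525.8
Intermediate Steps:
v(N) = -11/(2*N) (v(N) = -11*1/(2*N) = -11/(2*N))
((v((3*(-3))*4) - 141) + X) - 221*D(15) = ((-11/(2*((3*(-3))*4)) - 141) - 70) - 221*15 = ((-11/(2*((-9*4))) - 141) - 70) - 3315 = ((-11/2/(-36) - 141) - 70) - 3315 = ((-11/2*(-1/36) - 141) - 70) - 3315 = ((11/72 - 141) - 70) - 3315 = (-10141/72 - 70) - 3315 = -15181/72 - 3315 = -253861/72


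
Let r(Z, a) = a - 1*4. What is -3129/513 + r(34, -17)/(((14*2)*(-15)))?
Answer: -20689/3420 ≈ -6.0494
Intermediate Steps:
r(Z, a) = -4 + a (r(Z, a) = a - 4 = -4 + a)
-3129/513 + r(34, -17)/(((14*2)*(-15))) = -3129/513 + (-4 - 17)/(((14*2)*(-15))) = -3129*1/513 - 21/(28*(-15)) = -1043/171 - 21/(-420) = -1043/171 - 21*(-1/420) = -1043/171 + 1/20 = -20689/3420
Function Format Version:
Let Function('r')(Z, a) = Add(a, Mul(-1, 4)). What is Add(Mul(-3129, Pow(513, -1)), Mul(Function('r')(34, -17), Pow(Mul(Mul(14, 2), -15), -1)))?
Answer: Rational(-20689, 3420) ≈ -6.0494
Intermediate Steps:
Function('r')(Z, a) = Add(-4, a) (Function('r')(Z, a) = Add(a, -4) = Add(-4, a))
Add(Mul(-3129, Pow(513, -1)), Mul(Function('r')(34, -17), Pow(Mul(Mul(14, 2), -15), -1))) = Add(Mul(-3129, Pow(513, -1)), Mul(Add(-4, -17), Pow(Mul(Mul(14, 2), -15), -1))) = Add(Mul(-3129, Rational(1, 513)), Mul(-21, Pow(Mul(28, -15), -1))) = Add(Rational(-1043, 171), Mul(-21, Pow(-420, -1))) = Add(Rational(-1043, 171), Mul(-21, Rational(-1, 420))) = Add(Rational(-1043, 171), Rational(1, 20)) = Rational(-20689, 3420)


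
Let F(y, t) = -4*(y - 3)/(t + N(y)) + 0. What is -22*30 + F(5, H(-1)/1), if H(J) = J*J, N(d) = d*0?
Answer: -668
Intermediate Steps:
N(d) = 0
H(J) = J²
F(y, t) = -4*(-3 + y)/t (F(y, t) = -4*(y - 3)/(t + 0) + 0 = -4*(-3 + y)/t + 0 = -4*(-3 + y)/t)
-22*30 + F(5, H(-1)/1) = -22*30 + 4*(3 - 1*5)/(((-1)²/1)) = -660 + 4*(3 - 5)/((1*1)) = -660 + 4*(-2)/1 = -660 + 4*1*(-2) = -660 - 8 = -668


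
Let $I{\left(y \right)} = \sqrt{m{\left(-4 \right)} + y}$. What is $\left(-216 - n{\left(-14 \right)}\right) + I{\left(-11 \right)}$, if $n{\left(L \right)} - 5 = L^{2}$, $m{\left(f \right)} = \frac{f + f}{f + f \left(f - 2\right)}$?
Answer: $-417 + \frac{i \sqrt{285}}{5} \approx -417.0 + 3.3764 i$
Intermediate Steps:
$m{\left(f \right)} = \frac{2 f}{f + f \left(-2 + f\right)}$
$n{\left(L \right)} = 5 + L^{2}$
$I{\left(y \right)} = \sqrt{- \frac{2}{5} + y}$ ($I{\left(y \right)} = \sqrt{\frac{2}{-1 - 4} + y} = \sqrt{\frac{2}{-5} + y} = \sqrt{2 \left(- \frac{1}{5}\right) + y} = \sqrt{- \frac{2}{5} + y}$)
$\left(-216 - n{\left(-14 \right)}\right) + I{\left(-11 \right)} = \left(-216 - \left(5 + \left(-14\right)^{2}\right)\right) + \frac{\sqrt{-10 + 25 \left(-11\right)}}{5} = \left(-216 - \left(5 + 196\right)\right) + \frac{\sqrt{-10 - 275}}{5} = \left(-216 - 201\right) + \frac{\sqrt{-285}}{5} = \left(-216 - 201\right) + \frac{i \sqrt{285}}{5} = -417 + \frac{i \sqrt{285}}{5}$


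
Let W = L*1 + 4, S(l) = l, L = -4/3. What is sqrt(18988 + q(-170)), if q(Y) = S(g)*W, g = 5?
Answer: 2*sqrt(42753)/3 ≈ 137.85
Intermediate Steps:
L = -4/3 (L = -4*1/3 = -4/3 ≈ -1.3333)
W = 8/3 (W = -4/3*1 + 4 = -4/3 + 4 = 8/3 ≈ 2.6667)
q(Y) = 40/3 (q(Y) = 5*(8/3) = 40/3)
sqrt(18988 + q(-170)) = sqrt(18988 + 40/3) = sqrt(57004/3) = 2*sqrt(42753)/3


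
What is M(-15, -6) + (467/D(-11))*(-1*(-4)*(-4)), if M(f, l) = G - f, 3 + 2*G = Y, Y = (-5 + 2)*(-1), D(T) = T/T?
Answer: -7457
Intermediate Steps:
D(T) = 1
Y = 3 (Y = -3*(-1) = 3)
G = 0 (G = -3/2 + (½)*3 = -3/2 + 3/2 = 0)
M(f, l) = -f (M(f, l) = 0 - f = -f)
M(-15, -6) + (467/D(-11))*(-1*(-4)*(-4)) = -1*(-15) + (467/1)*(-1*(-4)*(-4)) = 15 + (467*1)*(4*(-4)) = 15 + 467*(-16) = 15 - 7472 = -7457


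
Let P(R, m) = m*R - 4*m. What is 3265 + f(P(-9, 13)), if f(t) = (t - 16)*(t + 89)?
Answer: 18065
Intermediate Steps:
P(R, m) = -4*m + R*m (P(R, m) = R*m - 4*m = -4*m + R*m)
f(t) = (-16 + t)*(89 + t)
3265 + f(P(-9, 13)) = 3265 + (-1424 + (13*(-4 - 9))² + 73*(13*(-4 - 9))) = 3265 + (-1424 + (13*(-13))² + 73*(13*(-13))) = 3265 + (-1424 + (-169)² + 73*(-169)) = 3265 + (-1424 + 28561 - 12337) = 3265 + 14800 = 18065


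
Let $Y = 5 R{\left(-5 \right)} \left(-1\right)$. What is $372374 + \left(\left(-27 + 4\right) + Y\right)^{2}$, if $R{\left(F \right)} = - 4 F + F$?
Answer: $381978$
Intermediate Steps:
$R{\left(F \right)} = - 3 F$
$Y = -75$ ($Y = 5 \left(\left(-3\right) \left(-5\right)\right) \left(-1\right) = 5 \cdot 15 \left(-1\right) = 75 \left(-1\right) = -75$)
$372374 + \left(\left(-27 + 4\right) + Y\right)^{2} = 372374 + \left(\left(-27 + 4\right) - 75\right)^{2} = 372374 + \left(-23 - 75\right)^{2} = 372374 + \left(-98\right)^{2} = 372374 + 9604 = 381978$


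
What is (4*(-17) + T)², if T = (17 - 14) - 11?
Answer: 5776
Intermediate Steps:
T = -8 (T = 3 - 11 = -8)
(4*(-17) + T)² = (4*(-17) - 8)² = (-68 - 8)² = (-76)² = 5776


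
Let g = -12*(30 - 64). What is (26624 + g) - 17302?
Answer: 9730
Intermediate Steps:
g = 408 (g = -12*(-34) = 408)
(26624 + g) - 17302 = (26624 + 408) - 17302 = 27032 - 17302 = 9730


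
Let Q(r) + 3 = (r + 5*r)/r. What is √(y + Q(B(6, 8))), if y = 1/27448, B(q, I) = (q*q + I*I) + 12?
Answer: √565051390/13724 ≈ 1.7321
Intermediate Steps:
B(q, I) = 12 + I² + q² (B(q, I) = (q² + I²) + 12 = (I² + q²) + 12 = 12 + I² + q²)
Q(r) = 3 (Q(r) = -3 + (r + 5*r)/r = -3 + (6*r)/r = -3 + 6 = 3)
y = 1/27448 ≈ 3.6433e-5
√(y + Q(B(6, 8))) = √(1/27448 + 3) = √(82345/27448) = √565051390/13724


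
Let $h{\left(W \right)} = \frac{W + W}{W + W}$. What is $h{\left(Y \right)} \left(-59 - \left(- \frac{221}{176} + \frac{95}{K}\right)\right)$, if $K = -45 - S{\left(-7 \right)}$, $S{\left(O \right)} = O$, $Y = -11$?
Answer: $- \frac{9723}{176} \approx -55.244$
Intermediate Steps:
$K = -38$ ($K = -45 - -7 = -45 + 7 = -38$)
$h{\left(W \right)} = 1$ ($h{\left(W \right)} = \frac{2 W}{2 W} = 2 W \frac{1}{2 W} = 1$)
$h{\left(Y \right)} \left(-59 - \left(- \frac{221}{176} + \frac{95}{K}\right)\right) = 1 \left(-59 - \left(- \frac{221}{176} - \frac{5}{2}\right)\right) = 1 \left(-59 - - \frac{661}{176}\right) = 1 \left(-59 + \left(\frac{5}{2} + \frac{221}{176}\right)\right) = 1 \left(-59 + \frac{661}{176}\right) = 1 \left(- \frac{9723}{176}\right) = - \frac{9723}{176}$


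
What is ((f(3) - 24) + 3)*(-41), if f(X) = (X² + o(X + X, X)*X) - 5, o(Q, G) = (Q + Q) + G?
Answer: -1148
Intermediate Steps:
o(Q, G) = G + 2*Q (o(Q, G) = 2*Q + G = G + 2*Q)
f(X) = -5 + 6*X² (f(X) = (X² + (X + 2*(X + X))*X) - 5 = (X² + (X + 2*(2*X))*X) - 5 = (X² + (X + 4*X)*X) - 5 = (X² + (5*X)*X) - 5 = (X² + 5*X²) - 5 = 6*X² - 5 = -5 + 6*X²)
((f(3) - 24) + 3)*(-41) = (((-5 + 6*3²) - 24) + 3)*(-41) = (((-5 + 6*9) - 24) + 3)*(-41) = (((-5 + 54) - 24) + 3)*(-41) = ((49 - 24) + 3)*(-41) = (25 + 3)*(-41) = 28*(-41) = -1148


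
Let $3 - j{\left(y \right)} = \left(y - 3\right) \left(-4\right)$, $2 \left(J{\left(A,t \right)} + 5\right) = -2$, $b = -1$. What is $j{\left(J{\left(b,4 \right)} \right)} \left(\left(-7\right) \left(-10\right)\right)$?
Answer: $-2310$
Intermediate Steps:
$J{\left(A,t \right)} = -6$ ($J{\left(A,t \right)} = -5 + \frac{1}{2} \left(-2\right) = -5 - 1 = -6$)
$j{\left(y \right)} = -9 + 4 y$ ($j{\left(y \right)} = 3 - \left(y - 3\right) \left(-4\right) = 3 - \left(-3 + y\right) \left(-4\right) = 3 - \left(12 - 4 y\right) = 3 + \left(-12 + 4 y\right) = -9 + 4 y$)
$j{\left(J{\left(b,4 \right)} \right)} \left(\left(-7\right) \left(-10\right)\right) = \left(-9 + 4 \left(-6\right)\right) \left(\left(-7\right) \left(-10\right)\right) = \left(-9 - 24\right) 70 = \left(-33\right) 70 = -2310$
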